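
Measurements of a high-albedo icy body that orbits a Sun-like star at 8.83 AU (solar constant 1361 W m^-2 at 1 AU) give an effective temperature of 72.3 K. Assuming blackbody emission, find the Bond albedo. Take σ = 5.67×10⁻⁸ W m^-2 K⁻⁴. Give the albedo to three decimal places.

By the inverse-square law, S = 1361/8.83² = 17.46 W m^-2.
From σT⁴ = S(1−α)/4 we invert for α: 1−α = 4σT⁴/S.
4σT⁴ = 4·5.67×10⁻⁸·(72.3)⁴ = 6.197 W m^-2.
1−α = 6.197/17.46 = 0.3550, so α = 0.6450.

0.645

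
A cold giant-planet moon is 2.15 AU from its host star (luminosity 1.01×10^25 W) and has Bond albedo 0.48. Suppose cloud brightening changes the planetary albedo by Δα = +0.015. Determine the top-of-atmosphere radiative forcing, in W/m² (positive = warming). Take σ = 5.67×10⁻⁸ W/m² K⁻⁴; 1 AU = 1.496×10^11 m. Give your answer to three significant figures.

d = 2.15 × 1.496×10^11 m = 3.216×10^11 m.
Spreading L over a sphere of radius d: S = 1.01×10^25/(4π·3.22×10^11²) = 7.769 W/m².
TOA radiative forcing: ΔF = −S·Δα/4 = −7.769·(+0.015)/4 = -0.02913 W/m².

-0.0291 W/m²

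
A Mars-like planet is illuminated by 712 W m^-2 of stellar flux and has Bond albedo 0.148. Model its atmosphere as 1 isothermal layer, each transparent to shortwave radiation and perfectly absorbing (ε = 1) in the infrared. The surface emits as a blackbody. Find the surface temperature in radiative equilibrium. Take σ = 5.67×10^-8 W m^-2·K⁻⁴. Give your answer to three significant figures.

270 kelvin

The effective emission temperature is T_e = [S(1−α)/(4σ)]^¼ = 227.4 K.
With N = 1 opaque layers, T_s = (N+1)^(1/4)·T_e = 2^(1/4)·227.4 = 270.4 K.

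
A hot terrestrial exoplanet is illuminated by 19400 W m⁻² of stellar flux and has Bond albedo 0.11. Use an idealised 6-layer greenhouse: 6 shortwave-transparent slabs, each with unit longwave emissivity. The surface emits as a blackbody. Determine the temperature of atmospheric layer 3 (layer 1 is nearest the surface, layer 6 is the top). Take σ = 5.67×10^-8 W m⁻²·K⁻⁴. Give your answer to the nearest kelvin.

743 K

OLR = S(1−α)/4 = 4316 W m⁻²; the top layer radiates at T_e = 525.3 K.
The net upward flux σT_e⁴ is constant between every pair of levels, so T_k⁴ = (N+1−k)T_e⁴.
With k = 3: T_3 = (6+1−3)^¼·525.3 K = 742.9 K.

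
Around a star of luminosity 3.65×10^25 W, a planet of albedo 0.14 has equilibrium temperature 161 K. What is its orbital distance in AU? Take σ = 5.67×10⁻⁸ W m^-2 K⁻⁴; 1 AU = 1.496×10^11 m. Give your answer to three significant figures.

0.856 AU

The flux needed for this T is 4σT⁴/(1−0.14) = 177.2 W m^-2.
Then d = [L/(4πS)]^(1/2) = 1.280×10^11 m, i.e. 0.8558 AU.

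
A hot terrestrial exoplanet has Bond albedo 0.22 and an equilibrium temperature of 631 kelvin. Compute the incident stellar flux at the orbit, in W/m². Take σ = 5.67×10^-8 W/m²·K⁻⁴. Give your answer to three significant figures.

46100 W/m²

Invert the energy balance for S: S = 4σT⁴/(1−α).
The emitted flux is σT⁴ = 8989 W/m².
S = 4·8989/0.78 = 46100 W/m².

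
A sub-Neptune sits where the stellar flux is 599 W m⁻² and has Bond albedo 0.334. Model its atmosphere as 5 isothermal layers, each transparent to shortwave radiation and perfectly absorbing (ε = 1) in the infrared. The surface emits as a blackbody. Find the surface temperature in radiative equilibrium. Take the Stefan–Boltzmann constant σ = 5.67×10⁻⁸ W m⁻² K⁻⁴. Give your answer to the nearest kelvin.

OLR = S(1−α)/4 = 99.73 W m⁻²; the top layer radiates at T_e = 204.8 K.
Layer-by-layer balance gives σT_s⁴ = (N+1)σT_e⁴, so T_s = 6^¼·204.8 = 320.5 K.

321 kelvin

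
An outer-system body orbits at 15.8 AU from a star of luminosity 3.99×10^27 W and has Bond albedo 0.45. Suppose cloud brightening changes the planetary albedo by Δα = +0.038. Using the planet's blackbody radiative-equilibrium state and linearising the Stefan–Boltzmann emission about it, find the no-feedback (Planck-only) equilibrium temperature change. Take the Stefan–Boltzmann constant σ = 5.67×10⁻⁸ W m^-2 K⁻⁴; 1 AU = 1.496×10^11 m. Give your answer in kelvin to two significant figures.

-1.9 kelvin

Orbital distance: d = 15.8 AU = 2.364×10^12 m.
S = L/(4πd²) = 56.83 W m^-2.
The baseline emission temperature is T_e = 108.3 K.
The change in absorbed flux is Δ[S(1−α)/4] = −SΔα/4 = -0.5399 W m^-2.
Planck response: λ_P = 4σT_e³ = 4·5.67×10⁻⁸·(108.3)³ = 0.2885 W m^-2/K.
So ΔT₀ = -0.5399/0.2885 = -1.87 K.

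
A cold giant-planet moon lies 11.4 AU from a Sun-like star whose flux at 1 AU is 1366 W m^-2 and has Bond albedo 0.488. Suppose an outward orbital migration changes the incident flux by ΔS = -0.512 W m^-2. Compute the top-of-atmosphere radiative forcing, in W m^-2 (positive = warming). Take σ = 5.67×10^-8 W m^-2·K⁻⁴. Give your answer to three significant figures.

-0.0655 W m^-2

Flux at the orbit: S = 1366/(11.4)² = 10.51 W m^-2.
ΔF = Δ[S(1−α)]/4 = (1−0.488)·-0.512/4 = -0.06554 W m^-2.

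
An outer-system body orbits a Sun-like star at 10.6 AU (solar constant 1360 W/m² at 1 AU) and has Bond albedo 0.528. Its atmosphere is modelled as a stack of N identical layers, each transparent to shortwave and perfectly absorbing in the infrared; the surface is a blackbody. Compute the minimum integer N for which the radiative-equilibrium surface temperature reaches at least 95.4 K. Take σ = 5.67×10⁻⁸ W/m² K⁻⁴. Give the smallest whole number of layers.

Flux at the orbit: S = 1360/(10.6)² = 12.10 W/m².
Top-of-atmosphere balance: σT_e⁴ = S(1−α)/4 = 1.428 W/m² → T_e = 70.84 K.
Since T_s⁴ = (N+1)T_e⁴, we need N ≥ (T_s/T_e)⁴ − 1 = 2.288.
Rounding up, N = 3.

3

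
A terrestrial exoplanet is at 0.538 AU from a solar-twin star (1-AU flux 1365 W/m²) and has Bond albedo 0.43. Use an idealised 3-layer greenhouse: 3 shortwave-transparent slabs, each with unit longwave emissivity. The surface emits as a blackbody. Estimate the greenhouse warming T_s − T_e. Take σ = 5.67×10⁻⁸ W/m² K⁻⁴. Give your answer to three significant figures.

By the inverse-square law, S = 1365/0.538² = 4716 W/m².
OLR = S(1−α)/4 = 672.0 W/m²; the top layer radiates at T_e = 330.0 K.
Surface: T_s = (4)^¼·T_e = 466.6 K.
Warming: T_s − T_e = 136.7 K.

137 K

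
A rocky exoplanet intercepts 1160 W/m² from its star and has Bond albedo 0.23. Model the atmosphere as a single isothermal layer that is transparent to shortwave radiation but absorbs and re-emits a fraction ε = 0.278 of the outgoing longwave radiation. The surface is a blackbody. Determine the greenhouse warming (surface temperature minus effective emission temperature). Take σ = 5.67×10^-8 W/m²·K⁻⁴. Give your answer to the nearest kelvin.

Effective emission temperature (TOA balance): σT_e⁴ = S(1−α)/4 = 223.3 W/m² → T_e = 250.5 K.
For a single slab of emissivity ε, T_s⁴ = 2T_e⁴/(2−ε); thus T_s = 250.5·(1.161)^(1/4) = 260.1 K.
Greenhouse warming: T_s − T_e = 9.550 K.

10 K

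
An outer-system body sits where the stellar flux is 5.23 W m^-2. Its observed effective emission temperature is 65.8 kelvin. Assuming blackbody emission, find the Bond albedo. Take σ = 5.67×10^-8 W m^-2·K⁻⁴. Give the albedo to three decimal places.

Energy balance: S(1−α)/4 = σT⁴, so 1−α = 4σT⁴/S.
4σT⁴ = 4·5.67×10⁻⁸·(65.8)⁴ = 4.252 W m^-2.
1−α = 4.252/5.230 = 0.8129, so α = 0.1871.

0.187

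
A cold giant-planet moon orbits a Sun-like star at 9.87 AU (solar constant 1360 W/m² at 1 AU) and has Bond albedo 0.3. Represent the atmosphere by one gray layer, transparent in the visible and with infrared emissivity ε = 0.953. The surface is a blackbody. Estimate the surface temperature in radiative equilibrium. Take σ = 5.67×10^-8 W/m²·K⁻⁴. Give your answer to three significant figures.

By the inverse-square law, S = 1360/9.87² = 13.96 W/m².
The planet radiates to space at T_e = [S(1−α)/(4σ)]^(1/4) = 81.02 K.
For a single slab of emissivity ε, T_s⁴ = 2T_e⁴/(2−ε); thus T_s = 81.02·(1.91)^(1/4) = 95.25 K.

95.2 K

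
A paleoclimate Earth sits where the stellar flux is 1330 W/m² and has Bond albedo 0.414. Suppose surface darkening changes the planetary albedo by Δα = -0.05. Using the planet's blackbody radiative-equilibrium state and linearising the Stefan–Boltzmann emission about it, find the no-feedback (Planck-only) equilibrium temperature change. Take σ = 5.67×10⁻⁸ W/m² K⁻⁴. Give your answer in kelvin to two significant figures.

The baseline emission temperature is T_e = 242.1 K.
The change in absorbed flux is Δ[S(1−α)/4] = −SΔα/4 = 16.62 W/m².
The Planck feedback parameter is 4σT_e³ = 3.219 W/m²/K.
ΔT₀ = ΔF/λ_P = 16.62/3.219 = 5.16 K.

5.2 K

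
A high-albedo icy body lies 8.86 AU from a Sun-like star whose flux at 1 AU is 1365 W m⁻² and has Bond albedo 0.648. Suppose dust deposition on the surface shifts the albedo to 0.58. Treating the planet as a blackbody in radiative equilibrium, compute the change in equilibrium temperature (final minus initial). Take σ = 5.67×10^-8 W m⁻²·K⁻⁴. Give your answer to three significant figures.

Irradiance scales as 1/d², so S = 1365 W m⁻² × (1/8.86)² = 17.39 W m⁻².
With α = 0.648, T₁ = 72.08 K.
With α = 0.58, T₂ = 75.33 K.
Change: 75.33 − 72.08 = 3.254 K.

3.25 K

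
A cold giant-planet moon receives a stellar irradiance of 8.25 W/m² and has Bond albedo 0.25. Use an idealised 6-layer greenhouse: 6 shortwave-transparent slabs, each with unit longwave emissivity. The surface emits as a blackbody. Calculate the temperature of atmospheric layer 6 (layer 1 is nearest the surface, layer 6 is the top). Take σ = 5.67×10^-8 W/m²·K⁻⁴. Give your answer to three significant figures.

72.3 K

OLR = S(1−α)/4 = 1.547 W/m²; the top layer radiates at T_e = 72.27 K.
In the N-layer model, layer k (counted from the surface) has T_k = (N+1−k)^(1/4)·T_e.
T_6 = (1)^(1/4)·72.27 = 72.27 K.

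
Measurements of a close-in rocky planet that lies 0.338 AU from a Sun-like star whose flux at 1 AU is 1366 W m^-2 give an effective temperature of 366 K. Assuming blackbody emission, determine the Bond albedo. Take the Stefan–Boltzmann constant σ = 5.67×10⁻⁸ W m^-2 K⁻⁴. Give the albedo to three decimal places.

0.660

Irradiance scales as 1/d², so S = 1366 W m^-2 × (1/0.338)² = 11960 W m^-2.
Rearranging the radiative balance, α = 1 − 4σT⁴/S.
σT⁴ = 1017 W m^-2, so 4σT⁴ = 4070 W m^-2.
Hence α = 1 − 4070/11960 = 0.6596.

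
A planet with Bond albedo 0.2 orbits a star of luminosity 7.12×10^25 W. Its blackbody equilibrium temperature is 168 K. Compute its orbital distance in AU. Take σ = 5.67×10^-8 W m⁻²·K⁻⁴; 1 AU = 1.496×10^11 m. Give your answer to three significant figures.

1.06 AU

Required flux: S = 4σT⁴/(1−α) = 225.8 W m⁻².
Then d = [L/(4πS)]^(1/2) = 1.584×10^11 m, i.e. 1.059 AU.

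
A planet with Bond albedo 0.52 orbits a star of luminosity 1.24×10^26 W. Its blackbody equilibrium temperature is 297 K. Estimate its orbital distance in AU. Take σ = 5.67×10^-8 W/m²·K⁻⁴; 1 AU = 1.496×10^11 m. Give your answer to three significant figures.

0.346 AU

Energy balance gives S = 4σT⁴/(1−α) = 3676 W/m².
Then d = [L/(4πS)]^(1/2) = 5.181×10^10 m, i.e. 0.3463 AU.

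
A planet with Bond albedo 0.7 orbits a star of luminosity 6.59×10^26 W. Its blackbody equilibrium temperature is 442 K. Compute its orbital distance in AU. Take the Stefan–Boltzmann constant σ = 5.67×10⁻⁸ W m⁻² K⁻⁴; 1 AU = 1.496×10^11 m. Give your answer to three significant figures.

Required flux: S = 4σT⁴/(1−α) = 28850 W m⁻².
Then d = [L/(4πS)]^(1/2) = 4.263×10^10 m, i.e. 0.2850 AU.

0.285 AU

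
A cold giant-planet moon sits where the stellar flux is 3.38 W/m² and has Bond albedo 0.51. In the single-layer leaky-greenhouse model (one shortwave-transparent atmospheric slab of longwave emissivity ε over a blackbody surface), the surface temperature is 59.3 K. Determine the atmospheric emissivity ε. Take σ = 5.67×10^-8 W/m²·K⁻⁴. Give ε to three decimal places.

First, T_e = [3.380·(1−0.51)/(4σ)]^(1/4) = 51.98 K.
T_s⁴ = T_e⁴·2/(2−ε) → ε = 2 − 2(T_e/T_s)⁴ = 2 − 2·(51.98/59.3)⁴ = 0.8189.

0.819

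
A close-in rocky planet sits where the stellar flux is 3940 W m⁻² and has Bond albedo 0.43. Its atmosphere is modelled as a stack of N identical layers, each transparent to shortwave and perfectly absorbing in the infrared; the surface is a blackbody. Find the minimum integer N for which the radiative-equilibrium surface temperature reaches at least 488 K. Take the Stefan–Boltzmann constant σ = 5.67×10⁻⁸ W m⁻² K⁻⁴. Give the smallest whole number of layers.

5

OLR = S(1−α)/4 = 561.5 W m⁻²; the top layer radiates at T_e = 315.5 K.
Need (N+1)T_e⁴ ≥ T_s⁴, i.e. N+1 ≥ (488/315.5)⁴ = 5.727.
The minimum whole number is N = 5.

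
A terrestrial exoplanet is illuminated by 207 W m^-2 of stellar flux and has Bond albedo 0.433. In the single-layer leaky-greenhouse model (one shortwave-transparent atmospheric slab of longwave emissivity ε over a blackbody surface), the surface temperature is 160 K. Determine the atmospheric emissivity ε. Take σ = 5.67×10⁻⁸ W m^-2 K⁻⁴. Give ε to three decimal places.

0.421

TOA balance gives T_e = 150.8 K.
Inverting T_s⁴ = 2T_e⁴/(2−ε): (T_e/T_s)⁴ = 0.7896, so ε = 2(1 − 0.7896) = 0.4207.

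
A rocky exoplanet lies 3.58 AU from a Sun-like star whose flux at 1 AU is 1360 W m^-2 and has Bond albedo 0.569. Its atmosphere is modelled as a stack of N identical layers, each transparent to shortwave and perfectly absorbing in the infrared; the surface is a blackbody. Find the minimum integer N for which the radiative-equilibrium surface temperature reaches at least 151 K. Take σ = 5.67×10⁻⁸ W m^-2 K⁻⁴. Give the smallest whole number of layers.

Flux at the orbit: S = 1360/(3.58)² = 106.1 W m^-2.
Top-of-atmosphere balance: σT_e⁴ = S(1−α)/4 = 11.43 W m^-2 → T_e = 119.2 K.
Since T_s⁴ = (N+1)T_e⁴, we need N ≥ (T_s/T_e)⁴ − 1 = 1.578.
The minimum whole number is N = 2.

2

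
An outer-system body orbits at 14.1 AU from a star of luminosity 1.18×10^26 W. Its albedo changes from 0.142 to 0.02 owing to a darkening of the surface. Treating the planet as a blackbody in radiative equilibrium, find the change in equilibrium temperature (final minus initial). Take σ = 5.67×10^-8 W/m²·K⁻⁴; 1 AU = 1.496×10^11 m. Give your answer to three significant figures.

d = 14.1 × 1.496×10^11 m = 2.109×10^12 m.
S = L/(4πd²) = 2.110 W/m².
With α = 0.142, T₁ = 53.16 K.
Final:   T₂ = [S(1−0.02)/(4σ)]^(1/4) = 54.95 K.
Change: 54.95 − 53.16 = 1.796 K.

1.80 kelvin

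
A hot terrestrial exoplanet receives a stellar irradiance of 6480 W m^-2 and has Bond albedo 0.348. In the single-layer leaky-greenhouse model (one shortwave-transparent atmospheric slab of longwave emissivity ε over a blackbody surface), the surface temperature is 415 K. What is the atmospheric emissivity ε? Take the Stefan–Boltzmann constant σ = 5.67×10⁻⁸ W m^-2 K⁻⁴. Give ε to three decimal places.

Effective temperature: T_e = [S(1−α)/(4σ)]^(1/4) = 369.4 K.
T_s⁴ = T_e⁴·2/(2−ε) → ε = 2 − 2(T_e/T_s)⁴ = 2 − 2·(369.4/415)⁴ = 0.7439.

0.744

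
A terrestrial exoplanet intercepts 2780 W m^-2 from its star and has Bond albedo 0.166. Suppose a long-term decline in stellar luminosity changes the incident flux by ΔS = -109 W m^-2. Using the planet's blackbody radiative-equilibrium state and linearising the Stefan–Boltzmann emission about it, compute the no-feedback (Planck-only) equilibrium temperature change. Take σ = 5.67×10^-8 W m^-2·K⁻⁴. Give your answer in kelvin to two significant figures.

-3.1 kelvin

Unperturbed T_e = [2780·(1−0.166)/(4σ)]^¼ = 318.0 K.
ΔF = Δ[S(1−α)]/4 = (1−0.166)·-109/4 = -22.73 W m^-2.
Linearising σT⁴ gives d(σT⁴)/dT = 4σT_e³ = 7.292 W m^-2 per K.
Hence the no-feedback warming is ΔF/(4σT_e³) = -3.12 K.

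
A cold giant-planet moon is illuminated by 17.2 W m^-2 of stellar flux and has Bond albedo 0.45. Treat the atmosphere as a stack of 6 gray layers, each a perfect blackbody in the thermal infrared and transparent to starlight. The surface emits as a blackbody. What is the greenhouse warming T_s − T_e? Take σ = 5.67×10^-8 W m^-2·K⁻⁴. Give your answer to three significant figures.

50.4 K

The effective emission temperature is T_e = [S(1−α)/(4σ)]^¼ = 80.36 K.
Surface: T_s = (7)^¼·T_e = 130.7 K.
So the greenhouse effect raises the surface by 130.7 − 80.36 = 50.35 K.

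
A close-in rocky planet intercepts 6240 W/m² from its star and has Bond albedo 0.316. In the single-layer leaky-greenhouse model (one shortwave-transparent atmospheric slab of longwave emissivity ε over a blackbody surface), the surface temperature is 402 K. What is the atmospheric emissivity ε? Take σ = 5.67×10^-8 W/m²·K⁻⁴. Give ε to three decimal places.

0.559

TOA balance gives T_e = 370.4 K.
T_s⁴ = T_e⁴·2/(2−ε) → ε = 2 − 2(T_e/T_s)⁴ = 2 − 2·(370.4/402)⁴ = 0.5588.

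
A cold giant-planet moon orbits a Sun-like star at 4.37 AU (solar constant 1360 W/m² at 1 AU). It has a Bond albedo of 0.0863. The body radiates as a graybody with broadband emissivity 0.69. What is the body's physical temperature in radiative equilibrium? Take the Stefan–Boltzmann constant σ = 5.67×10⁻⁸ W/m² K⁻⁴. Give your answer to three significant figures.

By the inverse-square law, S = 1360/4.37² = 71.22 W/m².
Absorbed flux (global mean): S(1−α)/4 = 71.22·0.914/4 = 16.27 W/m².
Radiative balance εσT⁴ = 16.27 gives T = [16.27/(0.69·σ)]^(1/4) = 142.8 K.

143 K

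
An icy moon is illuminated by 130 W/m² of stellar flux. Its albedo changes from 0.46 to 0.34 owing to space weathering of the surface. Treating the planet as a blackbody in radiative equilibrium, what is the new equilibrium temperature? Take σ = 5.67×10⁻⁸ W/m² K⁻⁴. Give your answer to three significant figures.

139 K

With the new albedo, S(1−α₂)/4 = 21.45 W/m², so T₂ = 139.5 K.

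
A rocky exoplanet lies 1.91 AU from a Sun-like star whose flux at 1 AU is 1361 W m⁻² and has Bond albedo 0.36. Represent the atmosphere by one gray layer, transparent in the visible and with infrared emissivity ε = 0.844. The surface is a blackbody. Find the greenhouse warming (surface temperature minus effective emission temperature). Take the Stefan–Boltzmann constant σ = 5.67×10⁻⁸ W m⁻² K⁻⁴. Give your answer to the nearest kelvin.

26 kelvin

Flux at the orbit: S = 1361/(1.91)² = 373.1 W m⁻².
Effective emission temperature (TOA balance): σT_e⁴ = S(1−α)/4 = 59.69 W m⁻² → T_e = 180.1 K.
For a single slab of emissivity ε, T_s⁴ = 2T_e⁴/(2−ε); thus T_s = 180.1·(1.73)^(1/4) = 206.6 K.
T_s − T_e = 206.6 − 180.1 = 26.46 K.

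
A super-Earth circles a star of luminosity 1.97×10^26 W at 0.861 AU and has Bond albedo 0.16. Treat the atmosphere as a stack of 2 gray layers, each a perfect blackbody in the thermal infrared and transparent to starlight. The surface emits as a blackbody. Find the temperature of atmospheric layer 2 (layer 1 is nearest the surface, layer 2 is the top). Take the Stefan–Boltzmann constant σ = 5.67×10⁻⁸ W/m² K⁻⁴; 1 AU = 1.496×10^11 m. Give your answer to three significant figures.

243 K

Orbital distance: d = 0.861 AU = 1.288×10^11 m.
S = L/(4πd²) = 944.9 W/m².
OLR = S(1−α)/4 = 198.4 W/m²; the top layer radiates at T_e = 243.2 K.
The net upward flux σT_e⁴ is constant between every pair of levels, so T_k⁴ = (N+1−k)T_e⁴.
With k = 2: T_2 = (2+1−2)^¼·243.2 K = 243.2 K.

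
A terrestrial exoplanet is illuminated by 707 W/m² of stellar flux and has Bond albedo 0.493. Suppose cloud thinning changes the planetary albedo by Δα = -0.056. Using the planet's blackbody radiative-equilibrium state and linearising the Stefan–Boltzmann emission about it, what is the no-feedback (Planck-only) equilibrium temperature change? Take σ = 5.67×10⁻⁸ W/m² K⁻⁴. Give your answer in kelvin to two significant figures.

Unperturbed T_e = [707.0·(1−0.493)/(4σ)]^¼ = 199.4 K.
The change in absorbed flux is Δ[S(1−α)/4] = −SΔα/4 = 9.898 W/m².
Linearising σT⁴ gives d(σT⁴)/dT = 4σT_e³ = 1.798 W/m² per K.
ΔT₀ = ΔF/λ_P = 9.898/1.798 = 5.51 K.

5.5 K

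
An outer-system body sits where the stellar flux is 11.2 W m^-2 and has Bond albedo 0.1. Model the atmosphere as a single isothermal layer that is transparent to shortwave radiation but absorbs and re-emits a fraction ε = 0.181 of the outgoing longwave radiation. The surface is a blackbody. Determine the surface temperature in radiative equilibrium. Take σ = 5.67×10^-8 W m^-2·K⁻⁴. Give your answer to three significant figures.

Effective emission temperature (TOA balance): σT_e⁴ = S(1−α)/4 = 2.520 W m^-2 → T_e = 81.65 K.
For a single slab of emissivity ε, T_s⁴ = 2T_e⁴/(2−ε); thus T_s = 81.65·(1.1)^(1/4) = 83.61 K.

83.6 kelvin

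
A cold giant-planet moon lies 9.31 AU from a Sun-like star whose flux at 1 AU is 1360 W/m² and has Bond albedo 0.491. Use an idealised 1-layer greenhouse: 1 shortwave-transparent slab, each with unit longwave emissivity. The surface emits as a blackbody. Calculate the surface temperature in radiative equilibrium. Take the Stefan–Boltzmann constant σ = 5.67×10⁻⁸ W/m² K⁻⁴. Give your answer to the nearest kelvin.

92 K

By the inverse-square law, S = 1360/9.31² = 15.69 W/m².
The effective emission temperature is T_e = [S(1−α)/(4σ)]^¼ = 77.03 K.
For an N-layer opaque stack, T_s⁴ = (N+1)T_e⁴, hence T_s = (2)^(1/4)×77.03 K = 91.61 K.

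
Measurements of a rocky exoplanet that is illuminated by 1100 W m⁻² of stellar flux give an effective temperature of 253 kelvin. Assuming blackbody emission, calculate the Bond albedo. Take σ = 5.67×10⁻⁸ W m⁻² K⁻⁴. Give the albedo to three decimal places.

Rearranging the radiative balance, α = 1 − 4σT⁴/S.
σT⁴ = 232.3 W m⁻², so 4σT⁴ = 929.2 W m⁻².
1−α = 929.2/1100 = 0.8448, so α = 0.1552.

0.155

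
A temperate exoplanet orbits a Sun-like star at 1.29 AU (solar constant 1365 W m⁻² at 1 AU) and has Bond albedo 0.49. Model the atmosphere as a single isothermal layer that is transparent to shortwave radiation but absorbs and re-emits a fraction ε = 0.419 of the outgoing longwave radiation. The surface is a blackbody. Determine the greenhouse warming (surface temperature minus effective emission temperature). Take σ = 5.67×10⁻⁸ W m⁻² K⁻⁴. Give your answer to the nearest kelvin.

13 kelvin

By the inverse-square law, S = 1365/1.29² = 820.3 W m⁻².
At the top of the atmosphere, σT_e⁴ = S(1−α)/4 = 104.6 W m⁻², giving T_e = 207.2 K.
The surface balance (absorbed SW + ε·downward IR = σT_s⁴) with T_a⁴ = T_s⁴/2 reduces to T_s = T_e·[2/(2−ε)]^¼ = 219.8 K.
Greenhouse warming: T_s − T_e = 12.54 K.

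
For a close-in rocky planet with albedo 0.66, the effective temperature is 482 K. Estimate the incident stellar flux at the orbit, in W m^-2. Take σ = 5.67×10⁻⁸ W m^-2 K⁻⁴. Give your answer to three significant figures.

From S(1−α)/4 = σT⁴: S = 4σT⁴/(1−α).
σT⁴ = 5.67×10⁻⁸·(482)⁴ = 3060 W m^-2.
S = 4·3060/0.34 = 36000 W m^-2.

36000 W m^-2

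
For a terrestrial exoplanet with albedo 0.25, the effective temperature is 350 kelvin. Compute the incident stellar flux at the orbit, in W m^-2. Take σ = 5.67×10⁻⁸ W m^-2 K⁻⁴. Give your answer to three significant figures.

4540 W m^-2

From S(1−α)/4 = σT⁴: S = 4σT⁴/(1−α).
The emitted flux is σT⁴ = 850.9 W m^-2.
S = 4·850.9/0.75 = 4538 W m^-2.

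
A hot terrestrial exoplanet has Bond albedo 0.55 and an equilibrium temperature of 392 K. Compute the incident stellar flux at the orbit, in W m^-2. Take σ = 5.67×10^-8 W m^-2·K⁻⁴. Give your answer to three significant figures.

Invert the energy balance for S: S = 4σT⁴/(1−α).
σT⁴ = 5.67×10⁻⁸·(392)⁴ = 1339 W m^-2.
So S = 4×1339/(1−0.55) = 11900 W m^-2.

11900 W m^-2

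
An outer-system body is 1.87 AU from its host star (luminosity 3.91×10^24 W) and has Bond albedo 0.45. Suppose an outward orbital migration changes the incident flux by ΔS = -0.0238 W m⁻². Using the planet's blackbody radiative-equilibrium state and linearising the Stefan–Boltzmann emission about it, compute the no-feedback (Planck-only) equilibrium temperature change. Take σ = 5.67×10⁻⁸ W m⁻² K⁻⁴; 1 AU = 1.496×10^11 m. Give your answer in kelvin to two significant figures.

-0.083 K

Orbital distance: d = 1.87 AU = 2.798×10^11 m.
Flux at the orbit: S = L/(4πd²) = 3.91×10^24/(4π·(2.80×10^11)²) = 3.976 W m⁻².
The baseline emission temperature is T_e = 55.72 K.
TOA radiative forcing: ΔF = (1−α)ΔS/4 = 0.55·(-0.0238)/4 = -0.003273 W m⁻².
Planck response: λ_P = 4σT_e³ = 4·5.67×10⁻⁸·(55.72)³ = 0.03924 W m⁻²/K.
Hence the no-feedback warming is ΔF/(4σT_e³) = -0.0834 K.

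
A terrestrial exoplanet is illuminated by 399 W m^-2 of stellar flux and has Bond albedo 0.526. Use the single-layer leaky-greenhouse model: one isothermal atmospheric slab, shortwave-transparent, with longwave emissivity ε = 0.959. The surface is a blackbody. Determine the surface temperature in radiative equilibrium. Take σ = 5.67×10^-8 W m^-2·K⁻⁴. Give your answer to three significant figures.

200 K

At the top of the atmosphere, σT_e⁴ = S(1−α)/4 = 47.28 W m^-2, giving T_e = 169.9 K.
For a single slab of emissivity ε, T_s⁴ = 2T_e⁴/(2−ε); thus T_s = 169.9·(1.921)^(1/4) = 200.1 K.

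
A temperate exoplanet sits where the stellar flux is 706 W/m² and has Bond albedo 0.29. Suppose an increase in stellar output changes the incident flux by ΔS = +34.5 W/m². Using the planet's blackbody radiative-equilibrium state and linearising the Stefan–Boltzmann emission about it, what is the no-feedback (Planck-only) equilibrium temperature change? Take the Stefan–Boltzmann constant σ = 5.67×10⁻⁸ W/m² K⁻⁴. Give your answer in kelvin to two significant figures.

2.6 K

The baseline emission temperature is T_e = 216.8 K.
Only a fraction (1−α) is absorbed and it's spread over 4πR², so ΔF = (1−α)ΔS/4 = 6.124 W/m².
Linearising σT⁴ gives d(σT⁴)/dT = 4σT_e³ = 2.312 W/m² per K.
So ΔT₀ = 6.124/2.312 = 2.65 K.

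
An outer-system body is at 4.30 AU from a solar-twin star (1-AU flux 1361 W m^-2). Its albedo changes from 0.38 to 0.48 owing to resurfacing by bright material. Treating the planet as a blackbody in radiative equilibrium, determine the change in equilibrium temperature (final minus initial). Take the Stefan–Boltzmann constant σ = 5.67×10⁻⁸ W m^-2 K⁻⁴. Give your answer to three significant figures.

Flux at the orbit: S = 1361/(4.30)² = 73.61 W m^-2.
Before: T₁ = [73.61·0.62/(4σ)]^(1/4) = 119.1 K.
After:  T₂ = [73.61·0.52/(4σ)]^(1/4) = 114.0 K.
ΔT = T₂ − T₁ = -5.124 K.

-5.12 K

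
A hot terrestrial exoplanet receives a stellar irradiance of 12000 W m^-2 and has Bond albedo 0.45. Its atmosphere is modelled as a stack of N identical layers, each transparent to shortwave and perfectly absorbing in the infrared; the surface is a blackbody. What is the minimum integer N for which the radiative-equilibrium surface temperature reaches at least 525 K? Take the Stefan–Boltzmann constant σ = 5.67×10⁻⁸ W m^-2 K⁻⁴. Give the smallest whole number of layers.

The effective emission temperature is T_e = [S(1−α)/(4σ)]^¼ = 413.0 K.
T_s = (N+1)^(1/4)·T_e ≥ 525 K requires N+1 ≥ (T_s/T_e)⁴ = (525/413.0)⁴ = 2.611.
Rounding up, N = 2.

2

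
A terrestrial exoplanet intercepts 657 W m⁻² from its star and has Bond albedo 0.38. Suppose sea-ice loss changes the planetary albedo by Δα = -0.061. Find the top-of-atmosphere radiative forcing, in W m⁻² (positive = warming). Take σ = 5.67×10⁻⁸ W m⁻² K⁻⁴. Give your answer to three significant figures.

10.0 W m⁻²

TOA radiative forcing: ΔF = −S·Δα/4 = −657.0·(-0.061)/4 = 10.02 W m⁻².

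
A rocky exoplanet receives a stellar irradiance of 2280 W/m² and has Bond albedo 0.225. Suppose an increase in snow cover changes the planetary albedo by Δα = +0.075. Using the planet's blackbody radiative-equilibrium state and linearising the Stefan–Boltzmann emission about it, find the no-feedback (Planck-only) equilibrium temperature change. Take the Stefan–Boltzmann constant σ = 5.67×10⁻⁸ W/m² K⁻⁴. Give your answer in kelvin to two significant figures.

Unperturbed T_e = [2280·(1−0.225)/(4σ)]^¼ = 297.1 K.
TOA radiative forcing: ΔF = −S·Δα/4 = −2280·(+0.075)/4 = -42.75 W/m².
Planck response: λ_P = 4σT_e³ = 4·5.67×10⁻⁸·(297.1)³ = 5.948 W/m²/K.
So ΔT₀ = -42.75/5.948 = -7.19 K.

-7.2 K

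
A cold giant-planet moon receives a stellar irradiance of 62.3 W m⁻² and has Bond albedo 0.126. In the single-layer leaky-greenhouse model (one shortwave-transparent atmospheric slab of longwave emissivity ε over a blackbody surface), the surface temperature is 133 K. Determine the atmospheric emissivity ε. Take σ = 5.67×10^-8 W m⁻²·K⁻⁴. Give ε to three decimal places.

First, T_e = [62.30·(1−0.126)/(4σ)]^(1/4) = 124.5 K.
Inverting T_s⁴ = 2T_e⁴/(2−ε): (T_e/T_s)⁴ = 0.7673, so ε = 2(1 − 0.7673) = 0.4655.

0.465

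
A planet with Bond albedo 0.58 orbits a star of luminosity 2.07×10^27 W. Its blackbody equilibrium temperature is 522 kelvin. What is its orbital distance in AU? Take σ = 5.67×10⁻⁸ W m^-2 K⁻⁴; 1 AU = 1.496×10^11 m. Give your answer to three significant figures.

Required flux: S = 4σT⁴/(1−α) = 40090 W m^-2.
S = L/(4πd²) → d = √(L/4πS) = √(2.07×10^27/(4π·40090)) = 6.410×10^10 m = 0.4285 AU.

0.428 AU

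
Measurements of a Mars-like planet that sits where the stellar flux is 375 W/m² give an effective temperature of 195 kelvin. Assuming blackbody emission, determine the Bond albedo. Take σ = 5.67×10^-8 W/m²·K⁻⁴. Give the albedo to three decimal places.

0.126

Energy balance: S(1−α)/4 = σT⁴, so 1−α = 4σT⁴/S.
σT⁴ = 81.98 W/m², so 4σT⁴ = 327.9 W/m².
Hence α = 1 − 327.9/375.0 = 0.1255.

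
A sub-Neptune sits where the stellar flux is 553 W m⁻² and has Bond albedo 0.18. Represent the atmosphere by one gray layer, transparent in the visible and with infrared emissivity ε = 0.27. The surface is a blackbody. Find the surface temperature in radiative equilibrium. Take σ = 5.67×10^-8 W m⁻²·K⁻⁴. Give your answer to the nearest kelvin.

219 K

The planet radiates to space at T_e = [S(1−α)/(4σ)]^(1/4) = 211.5 K.
For a single slab of emissivity ε, T_s⁴ = 2T_e⁴/(2−ε); thus T_s = 211.5·(1.156)^(1/4) = 219.3 K.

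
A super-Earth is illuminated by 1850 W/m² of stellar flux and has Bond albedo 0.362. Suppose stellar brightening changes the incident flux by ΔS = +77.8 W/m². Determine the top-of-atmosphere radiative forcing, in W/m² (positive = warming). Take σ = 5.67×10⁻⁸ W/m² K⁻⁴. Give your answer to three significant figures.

TOA radiative forcing: ΔF = (1−α)ΔS/4 = 0.638·(+77.8)/4 = 12.41 W/m².

12.4 W/m²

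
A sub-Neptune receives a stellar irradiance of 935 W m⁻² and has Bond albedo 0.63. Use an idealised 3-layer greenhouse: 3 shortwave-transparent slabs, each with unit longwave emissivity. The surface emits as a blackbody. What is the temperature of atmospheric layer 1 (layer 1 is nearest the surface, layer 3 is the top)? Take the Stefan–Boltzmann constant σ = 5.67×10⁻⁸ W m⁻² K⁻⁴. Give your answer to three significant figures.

260 K

Top-of-atmosphere balance: σT_e⁴ = S(1−α)/4 = 86.49 W m⁻² → T_e = 197.6 K.
The net upward flux σT_e⁴ is constant between every pair of levels, so T_k⁴ = (N+1−k)T_e⁴.
T_1 = (3)^(1/4)·197.6 = 260.1 K.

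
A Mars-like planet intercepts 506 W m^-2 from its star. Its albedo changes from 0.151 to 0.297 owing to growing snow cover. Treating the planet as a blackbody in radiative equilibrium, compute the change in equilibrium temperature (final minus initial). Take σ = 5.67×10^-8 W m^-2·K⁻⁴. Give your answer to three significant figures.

-9.61 kelvin

Initial: T₁ = [S(1−0.151)/(4σ)]^(1/4) = 208.6 K.
With α = 0.297, T₂ = 199.0 K.
Change: 199.0 − 208.6 = -9.613 K.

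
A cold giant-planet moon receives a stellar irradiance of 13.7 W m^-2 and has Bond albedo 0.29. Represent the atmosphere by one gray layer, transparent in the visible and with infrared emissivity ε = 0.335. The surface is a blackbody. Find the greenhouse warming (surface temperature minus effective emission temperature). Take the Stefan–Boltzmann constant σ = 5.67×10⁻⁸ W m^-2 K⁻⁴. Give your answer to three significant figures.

3.80 K

The planet radiates to space at T_e = [S(1−α)/(4σ)]^(1/4) = 80.93 K.
For a single slab of emissivity ε, T_s⁴ = 2T_e⁴/(2−ε); thus T_s = 80.93·(1.201)^(1/4) = 84.72 K.
Greenhouse warming: T_s − T_e = 3.795 K.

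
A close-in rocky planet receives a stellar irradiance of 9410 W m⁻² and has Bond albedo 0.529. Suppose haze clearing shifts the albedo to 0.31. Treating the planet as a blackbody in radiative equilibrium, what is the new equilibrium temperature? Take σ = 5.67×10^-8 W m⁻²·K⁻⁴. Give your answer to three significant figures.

411 K

New equilibrium: T₂ = [(1−0.31)·9410/(4σ)]^(1/4) = 411.3 K.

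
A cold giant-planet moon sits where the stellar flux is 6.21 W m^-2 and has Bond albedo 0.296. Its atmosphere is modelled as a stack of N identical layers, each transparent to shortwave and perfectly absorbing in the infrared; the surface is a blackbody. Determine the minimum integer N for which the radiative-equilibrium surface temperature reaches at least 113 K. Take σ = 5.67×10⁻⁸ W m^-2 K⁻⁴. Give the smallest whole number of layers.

OLR = S(1−α)/4 = 1.093 W m^-2; the top layer radiates at T_e = 66.26 K.
T_s = (N+1)^(1/4)·T_e ≥ 113 K requires N+1 ≥ (T_s/T_e)⁴ = (113/66.26)⁴ = 8.458.
The minimum whole number is N = 8.

8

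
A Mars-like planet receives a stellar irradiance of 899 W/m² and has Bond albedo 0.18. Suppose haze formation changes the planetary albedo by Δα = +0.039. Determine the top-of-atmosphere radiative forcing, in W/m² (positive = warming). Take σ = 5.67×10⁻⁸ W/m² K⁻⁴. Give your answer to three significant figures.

-8.77 W/m²

TOA radiative forcing: ΔF = −S·Δα/4 = −899.0·(+0.039)/4 = -8.765 W/m².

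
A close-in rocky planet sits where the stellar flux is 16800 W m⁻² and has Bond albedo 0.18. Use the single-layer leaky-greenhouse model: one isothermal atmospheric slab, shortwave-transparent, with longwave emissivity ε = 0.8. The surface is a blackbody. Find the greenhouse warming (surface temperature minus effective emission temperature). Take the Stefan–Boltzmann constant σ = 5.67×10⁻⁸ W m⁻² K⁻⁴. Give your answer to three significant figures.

67.6 K

At the top of the atmosphere, σT_e⁴ = S(1−α)/4 = 3444 W m⁻², giving T_e = 496.4 K.
Surface balance with a leaky layer gives σT_s⁴ = σT_e⁴·2/(2−ε), so T_s = T_e·[2/(2−0.8)]^(1/4) = 564.1 K.
Greenhouse warming: T_s − T_e = 67.63 K.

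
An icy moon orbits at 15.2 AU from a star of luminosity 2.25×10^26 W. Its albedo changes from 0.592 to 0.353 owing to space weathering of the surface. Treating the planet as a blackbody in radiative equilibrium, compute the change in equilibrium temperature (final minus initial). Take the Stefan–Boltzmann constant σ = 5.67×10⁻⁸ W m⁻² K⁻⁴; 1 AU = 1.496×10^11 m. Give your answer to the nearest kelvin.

d = 15.2 × 1.496×10^11 m = 2.274×10^12 m.
Flux at the orbit: S = L/(4πd²) = 2.25×10^26/(4π·(2.27×10^12)²) = 3.463 W m⁻².
Before: T₁ = [3.463·0.408/(4σ)]^(1/4) = 49.96 K.
With α = 0.353, T₂ = 56.06 K.
Change: 56.06 − 49.96 = 6.104 K.

6 kelvin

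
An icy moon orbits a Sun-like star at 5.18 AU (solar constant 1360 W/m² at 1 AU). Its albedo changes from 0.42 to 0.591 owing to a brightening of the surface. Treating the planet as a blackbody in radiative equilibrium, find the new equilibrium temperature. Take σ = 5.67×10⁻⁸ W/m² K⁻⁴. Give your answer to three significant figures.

By the inverse-square law, S = 1360/5.18² = 50.68 W/m².
New equilibrium: T₂ = [(1−0.591)·50.68/(4σ)]^(1/4) = 97.78 K.

97.8 K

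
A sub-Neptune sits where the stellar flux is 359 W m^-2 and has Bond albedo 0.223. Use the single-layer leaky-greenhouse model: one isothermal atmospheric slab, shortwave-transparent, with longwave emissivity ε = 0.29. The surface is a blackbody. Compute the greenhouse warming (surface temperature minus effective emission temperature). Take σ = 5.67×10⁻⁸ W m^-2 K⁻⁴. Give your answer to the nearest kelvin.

The planet radiates to space at T_e = [S(1−α)/(4σ)]^(1/4) = 187.3 K.
Surface balance with a leaky layer gives σT_s⁴ = σT_e⁴·2/(2−ε), so T_s = T_e·[2/(2−0.29)]^(1/4) = 194.7 K.
T_s − T_e = 194.7 − 187.3 = 7.480 K.

7 kelvin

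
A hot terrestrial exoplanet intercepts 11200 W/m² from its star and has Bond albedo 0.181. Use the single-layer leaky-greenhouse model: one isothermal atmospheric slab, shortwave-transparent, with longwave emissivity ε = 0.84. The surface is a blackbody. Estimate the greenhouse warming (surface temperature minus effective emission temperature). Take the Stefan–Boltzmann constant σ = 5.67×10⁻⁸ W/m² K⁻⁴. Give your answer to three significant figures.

Effective emission temperature (TOA balance): σT_e⁴ = S(1−α)/4 = 2293 W/m² → T_e = 448.5 K.
The surface balance (absorbed SW + ε·downward IR = σT_s⁴) with T_a⁴ = T_s⁴/2 reduces to T_s = T_e·[2/(2−ε)]^¼ = 513.9 K.
Greenhouse warming: T_s − T_e = 65.42 K.

65.4 kelvin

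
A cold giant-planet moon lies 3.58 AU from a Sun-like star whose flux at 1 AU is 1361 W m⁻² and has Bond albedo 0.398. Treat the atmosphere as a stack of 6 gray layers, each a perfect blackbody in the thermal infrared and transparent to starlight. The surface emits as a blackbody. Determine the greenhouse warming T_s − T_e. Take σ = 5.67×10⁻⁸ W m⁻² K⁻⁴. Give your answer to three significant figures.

81.2 K

Flux at the orbit: S = 1361/(3.58)² = 106.2 W m⁻².
OLR = S(1−α)/4 = 15.98 W m⁻²; the top layer radiates at T_e = 129.6 K.
T_s = (N+1)^(1/4)·T_e = 210.8 K.
So the greenhouse effect raises the surface by 210.8 − 129.6 = 81.19 K.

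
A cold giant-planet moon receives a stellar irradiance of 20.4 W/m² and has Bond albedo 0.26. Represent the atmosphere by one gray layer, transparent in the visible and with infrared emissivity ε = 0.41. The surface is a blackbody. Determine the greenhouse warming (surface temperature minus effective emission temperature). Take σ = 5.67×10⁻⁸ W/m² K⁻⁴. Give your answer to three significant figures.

5.33 kelvin

The planet radiates to space at T_e = [S(1−α)/(4σ)]^(1/4) = 90.32 K.
The surface balance (absorbed SW + ε·downward IR = σT_s⁴) with T_a⁴ = T_s⁴/2 reduces to T_s = T_e·[2/(2−ε)]^¼ = 95.66 K.
T_s − T_e = 95.66 − 90.32 = 5.332 K.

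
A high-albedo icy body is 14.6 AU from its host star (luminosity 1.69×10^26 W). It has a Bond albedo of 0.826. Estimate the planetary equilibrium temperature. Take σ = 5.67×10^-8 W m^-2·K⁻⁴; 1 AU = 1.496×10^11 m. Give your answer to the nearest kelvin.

38 K

Orbital distance: d = 14.6 AU = 2.184×10^12 m.
Spreading L over a sphere of radius d: S = 1.69×10^26/(4π·2.18×10^12²) = 2.819 W m^-2.
The planet absorbs (1−α)S over its disc πR² and re-emits over 4πR², so the mean absorbed flux is (1−0.826)·2.819/4 = 0.1226 W m^-2.
Set σT⁴ = 0.1226 → T = (0.1226/σ)^(1/4) = 38.35 K.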